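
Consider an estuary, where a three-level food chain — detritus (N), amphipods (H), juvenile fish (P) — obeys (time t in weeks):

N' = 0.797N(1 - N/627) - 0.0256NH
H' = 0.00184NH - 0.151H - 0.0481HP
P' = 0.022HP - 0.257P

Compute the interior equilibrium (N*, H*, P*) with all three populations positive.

N* ≈ 392, H* ≈ 11.7, P* ≈ 11.8

From dP/dt = 0: 0.022H* = 0.257, so H* = 11.7.
From dN/dt = 0: 0.797(1 - N*/627) = 0.0256·11.7, giving N* = 627·(1 - 0.375) = 392.
From dH/dt = 0: 0.00184·392 - 0.151 = 0.0481P*, so P* = 0.57/0.0481 = 11.8.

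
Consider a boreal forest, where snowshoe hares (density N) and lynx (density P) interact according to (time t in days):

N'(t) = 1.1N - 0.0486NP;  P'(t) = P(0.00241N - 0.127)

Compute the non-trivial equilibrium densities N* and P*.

Set dP/dt = 0 with P > 0: 0.00241N - 0.127 = 0, so N* = 0.127/0.00241 = 52.7.
Set dN/dt = 0 with N > 0: 1.1 - 0.0486P = 0, so P* = 1.1/0.0486 = 22.6.

N* ≈ 52.7, P* ≈ 22.6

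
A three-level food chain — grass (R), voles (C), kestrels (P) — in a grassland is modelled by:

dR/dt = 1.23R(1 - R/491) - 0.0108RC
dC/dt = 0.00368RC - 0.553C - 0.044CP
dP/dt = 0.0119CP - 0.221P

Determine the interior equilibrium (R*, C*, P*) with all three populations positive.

From dP/dt = 0: 0.0119C* = 0.221, so C* = 18.6.
From dR/dt = 0: 1.23(1 - R*/491) = 0.0108·18.6, giving R* = 491·(1 - 0.163) = 411.
From dC/dt = 0: 0.00368·411 - 0.553 = 0.044P*, so P* = 0.959/0.044 = 21.8.

R* ≈ 411, C* ≈ 18.6, P* ≈ 21.8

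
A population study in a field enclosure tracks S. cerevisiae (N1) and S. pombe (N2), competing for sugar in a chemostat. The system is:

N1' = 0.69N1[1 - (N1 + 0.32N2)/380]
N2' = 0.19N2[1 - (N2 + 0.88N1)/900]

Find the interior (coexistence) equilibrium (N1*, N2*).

Setting both brackets to zero gives the nullclines N1 + 0.32N2 = 380 and 0.88N1 + N2 = 900.
Substituting N2 = 900 - 0.88N1 into the first: N1(1 - 0.32·0.88) = 380 - 0.32·900.
So N1* = 92/0.718 = 128, and then N2* = 900 - 0.88·128 = 787.

N1* ≈ 128, N2* ≈ 787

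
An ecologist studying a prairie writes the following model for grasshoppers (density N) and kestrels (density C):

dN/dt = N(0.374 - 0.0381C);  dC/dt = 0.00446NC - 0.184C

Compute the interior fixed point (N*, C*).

Set dC/dt = 0 with C > 0: 0.00446N - 0.184 = 0, so N* = 0.184/0.00446 = 41.3.
Set dN/dt = 0 with N > 0: 0.374 - 0.0381C = 0, so C* = 0.374/0.0381 = 9.82.

N* ≈ 41.3, C* ≈ 9.82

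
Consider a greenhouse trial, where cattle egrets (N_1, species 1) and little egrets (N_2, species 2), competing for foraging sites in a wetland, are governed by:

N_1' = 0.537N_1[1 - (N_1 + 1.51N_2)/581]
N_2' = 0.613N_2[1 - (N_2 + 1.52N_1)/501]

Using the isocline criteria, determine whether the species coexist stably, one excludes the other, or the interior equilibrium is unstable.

Compare the nullcline intercepts: K1/α12 = 581/1.51 = 385 < K2 = 501; K2/α21 = 501/1.52 = 330 < K1 = 581.
Since both are reversed, neither can invade when rare; the interior point is a saddle.

unstable coexistence (outcome depends on initial conditions)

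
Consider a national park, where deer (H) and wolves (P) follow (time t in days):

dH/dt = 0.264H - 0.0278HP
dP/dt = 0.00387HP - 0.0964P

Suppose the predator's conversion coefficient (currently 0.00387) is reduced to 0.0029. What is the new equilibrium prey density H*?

H* ≈ 33.2

At the interior fixed point, setting dP/dt = 0 with P > 0 fixes H* = (predator death rate)/(HP coefficient) — independent of the other coefficients.
With the change, H* = 0.0964/0.0029 = 33.2; it rises from 24.9.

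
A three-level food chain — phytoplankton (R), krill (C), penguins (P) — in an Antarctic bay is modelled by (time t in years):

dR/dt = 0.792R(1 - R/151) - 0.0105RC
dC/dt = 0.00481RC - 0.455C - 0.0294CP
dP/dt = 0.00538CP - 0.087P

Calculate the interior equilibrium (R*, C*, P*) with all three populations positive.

R* ≈ 119, C* ≈ 16.2, P* ≈ 3.93

From dP/dt = 0: 0.00538C* = 0.087, so C* = 16.2.
From dR/dt = 0: 0.792(1 - R*/151) = 0.0105·16.2, giving R* = 151·(1 - 0.214) = 119.
From dC/dt = 0: 0.00481·119 - 0.455 = 0.0294P*, so P* = 0.116/0.0294 = 3.93.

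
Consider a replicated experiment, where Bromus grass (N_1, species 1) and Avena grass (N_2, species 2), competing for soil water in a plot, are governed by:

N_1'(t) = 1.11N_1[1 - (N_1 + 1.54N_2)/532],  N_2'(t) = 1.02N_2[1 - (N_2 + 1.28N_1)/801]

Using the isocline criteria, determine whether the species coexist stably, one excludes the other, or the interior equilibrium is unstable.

Compare the nullcline intercepts: K1/α12 = 532/1.54 = 345 < K2 = 801; K2/α21 = 801/1.28 = 626 > K1 = 532.
Since the inequalities point opposite ways, species 2 can invade but species 1 cannot.

species 2 excludes species 1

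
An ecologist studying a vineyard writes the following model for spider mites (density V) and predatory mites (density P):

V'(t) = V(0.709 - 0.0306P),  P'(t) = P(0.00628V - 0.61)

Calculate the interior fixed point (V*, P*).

V* ≈ 97.1, P* ≈ 23.2

Set dP/dt = 0 with P > 0: 0.00628V - 0.61 = 0, so V* = 0.61/0.00628 = 97.1.
Set dV/dt = 0 with V > 0: 0.709 - 0.0306P = 0, so P* = 0.709/0.0306 = 23.2.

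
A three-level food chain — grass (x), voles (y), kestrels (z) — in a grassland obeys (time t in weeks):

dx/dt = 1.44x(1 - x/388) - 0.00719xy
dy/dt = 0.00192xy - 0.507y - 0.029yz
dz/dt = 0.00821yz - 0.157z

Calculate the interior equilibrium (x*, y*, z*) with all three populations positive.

x* ≈ 351, y* ≈ 19.1, z* ≈ 5.75

From dz/dt = 0: 0.00821y* = 0.157, so y* = 19.1.
From dx/dt = 0: 1.44(1 - x*/388) = 0.00719·19.1, giving x* = 388·(1 - 0.0955) = 351.
From dy/dt = 0: 0.00192·351 - 0.507 = 0.029z*, so z* = 0.167/0.029 = 5.75.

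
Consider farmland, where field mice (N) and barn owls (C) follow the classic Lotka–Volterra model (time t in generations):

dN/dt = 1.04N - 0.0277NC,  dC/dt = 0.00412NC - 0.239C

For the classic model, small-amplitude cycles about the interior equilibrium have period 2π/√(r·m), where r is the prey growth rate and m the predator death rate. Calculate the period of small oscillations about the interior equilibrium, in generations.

Here r = 1.04 and m = 0.239, so r·m = 0.249.
ω = √0.249 = 0.499 per generation, hence T = 2π/ω ≈ 12.6 generations.

T ≈ 12.6 generations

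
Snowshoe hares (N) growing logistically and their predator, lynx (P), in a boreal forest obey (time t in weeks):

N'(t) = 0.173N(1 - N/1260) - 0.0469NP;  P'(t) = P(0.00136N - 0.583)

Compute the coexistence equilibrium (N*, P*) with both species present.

From dP/dt = 0 with P > 0: 0.00136N* = 0.583, so N* = 429.
Substitute into dN/dt = 0: 0.173(1 - 429/1260) = 0.0469P*.
The bracket is 0.66, giving P* = 0.114/0.0469 = 2.43.

N* ≈ 429, P* ≈ 2.43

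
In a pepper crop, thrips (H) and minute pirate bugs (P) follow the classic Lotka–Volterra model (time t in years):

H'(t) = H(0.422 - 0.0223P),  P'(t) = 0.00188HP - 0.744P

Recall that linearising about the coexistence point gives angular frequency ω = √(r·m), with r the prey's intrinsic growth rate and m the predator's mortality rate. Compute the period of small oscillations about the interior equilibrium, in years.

T ≈ 11.2 years

Here r = 0.422 and m = 0.744, so r·m = 0.314.
ω = √0.314 = 0.56 per year, hence T = 2π/ω ≈ 11.2 years.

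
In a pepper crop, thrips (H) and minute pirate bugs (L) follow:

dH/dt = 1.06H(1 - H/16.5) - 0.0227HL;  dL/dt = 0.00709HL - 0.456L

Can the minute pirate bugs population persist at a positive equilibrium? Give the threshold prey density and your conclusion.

Threshold H = 64.3; K < 64.3, so no, the predator goes extinct.

The predator equation gives dL/dt > 0 only when H > 0.456/0.00709 = 64.3.
Without the predator, H → K = 16.5. Since 16.5 < 64.3, the predator cannot invade.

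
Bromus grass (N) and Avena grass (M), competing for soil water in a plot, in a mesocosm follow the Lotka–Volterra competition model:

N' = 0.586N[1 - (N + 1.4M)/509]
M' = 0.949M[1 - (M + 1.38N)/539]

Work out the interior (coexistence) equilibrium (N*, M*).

N* ≈ 264, M* ≈ 175

Setting both brackets to zero gives the nullclines N + 1.4M = 509 and 1.38N + M = 539.
Substituting M = 539 - 1.38N into the first: N(1 - 1.4·1.38) = 509 - 1.4·539.
So N* = -246/-0.932 = 264, and then M* = 539 - 1.38·264 = 175.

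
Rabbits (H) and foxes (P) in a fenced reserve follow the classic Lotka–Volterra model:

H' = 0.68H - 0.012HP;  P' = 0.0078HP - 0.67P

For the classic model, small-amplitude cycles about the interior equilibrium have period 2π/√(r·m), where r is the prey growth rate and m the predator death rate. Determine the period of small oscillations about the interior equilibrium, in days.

T ≈ 9.31 days

Here r = 0.68 and m = 0.67, so r·m = 0.456.
ω = √0.456 = 0.675 per day, hence T = 2π/ω ≈ 9.31 days.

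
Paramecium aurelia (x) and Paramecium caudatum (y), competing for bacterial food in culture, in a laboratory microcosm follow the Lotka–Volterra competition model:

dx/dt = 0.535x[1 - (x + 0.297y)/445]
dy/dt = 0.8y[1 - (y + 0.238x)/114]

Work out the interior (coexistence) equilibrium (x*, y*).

Setting both brackets to zero gives the nullclines x + 0.297y = 445 and 0.238x + y = 114.
Substituting y = 114 - 0.238x into the first: x(1 - 0.297·0.238) = 445 - 0.297·114.
So x* = 411/0.929 = 442, and then y* = 114 - 0.238·442 = 8.71.

x* ≈ 442, y* ≈ 8.71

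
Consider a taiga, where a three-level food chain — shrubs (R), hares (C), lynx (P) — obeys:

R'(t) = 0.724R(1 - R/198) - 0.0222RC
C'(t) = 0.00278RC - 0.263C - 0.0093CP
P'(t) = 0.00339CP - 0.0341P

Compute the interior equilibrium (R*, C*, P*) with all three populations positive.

R* ≈ 137, C* ≈ 10.1, P* ≈ 12.7

From dP/dt = 0: 0.00339C* = 0.0341, so C* = 10.1.
From dR/dt = 0: 0.724(1 - R*/198) = 0.0222·10.1, giving R* = 198·(1 - 0.308) = 137.
From dC/dt = 0: 0.00278·137 - 0.263 = 0.0093P*, so P* = 0.118/0.0093 = 12.7.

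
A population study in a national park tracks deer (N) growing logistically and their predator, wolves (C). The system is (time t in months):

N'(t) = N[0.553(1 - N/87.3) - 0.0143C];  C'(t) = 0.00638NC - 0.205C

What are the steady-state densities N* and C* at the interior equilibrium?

From dC/dt = 0 with C > 0: 0.00638N* = 0.205, so N* = 32.1.
Substitute into dN/dt = 0: 0.553(1 - 32.1/87.3) = 0.0143C*.
The bracket is 0.632, giving C* = 0.349/0.0143 = 24.4.

N* ≈ 32.1, C* ≈ 24.4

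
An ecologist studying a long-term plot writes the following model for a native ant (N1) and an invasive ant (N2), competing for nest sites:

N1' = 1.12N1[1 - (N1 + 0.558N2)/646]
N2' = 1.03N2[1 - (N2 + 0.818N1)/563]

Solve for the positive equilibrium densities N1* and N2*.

Setting both brackets to zero gives the nullclines N1 + 0.558N2 = 646 and 0.818N1 + N2 = 563.
Substituting N2 = 563 - 0.818N1 into the first: N1(1 - 0.558·0.818) = 646 - 0.558·563.
So N1* = 332/0.544 = 611, and then N2* = 563 - 0.818·611 = 63.6.

N1* ≈ 611, N2* ≈ 63.6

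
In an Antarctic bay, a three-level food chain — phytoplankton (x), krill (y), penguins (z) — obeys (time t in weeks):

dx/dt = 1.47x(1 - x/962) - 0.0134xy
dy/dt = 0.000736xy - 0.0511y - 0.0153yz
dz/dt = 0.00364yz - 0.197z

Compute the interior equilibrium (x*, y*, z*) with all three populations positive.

From dz/dt = 0: 0.00364y* = 0.197, so y* = 54.1.
From dx/dt = 0: 1.47(1 - x*/962) = 0.0134·54.1, giving x* = 962·(1 - 0.493) = 487.
From dy/dt = 0: 0.000736·487 - 0.0511 = 0.0153z*, so z* = 0.308/0.0153 = 20.1.

x* ≈ 487, y* ≈ 54.1, z* ≈ 20.1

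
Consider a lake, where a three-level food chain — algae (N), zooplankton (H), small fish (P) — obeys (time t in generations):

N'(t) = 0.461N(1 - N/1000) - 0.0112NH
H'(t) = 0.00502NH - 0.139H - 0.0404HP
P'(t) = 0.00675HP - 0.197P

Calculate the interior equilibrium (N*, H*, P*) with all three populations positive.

N* ≈ 291, H* ≈ 29.2, P* ≈ 32.7

From dP/dt = 0: 0.00675H* = 0.197, so H* = 29.2.
From dN/dt = 0: 0.461(1 - N*/1000) = 0.0112·29.2, giving N* = 1000·(1 - 0.709) = 291.
From dH/dt = 0: 0.00502·291 - 0.139 = 0.0404P*, so P* = 1.32/0.0404 = 32.7.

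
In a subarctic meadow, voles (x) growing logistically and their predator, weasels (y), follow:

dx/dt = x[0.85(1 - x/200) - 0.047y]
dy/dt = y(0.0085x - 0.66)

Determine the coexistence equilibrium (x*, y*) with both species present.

x* ≈ 77.6, y* ≈ 11.1

From dy/dt = 0 with y > 0: 0.0085x* = 0.66, so x* = 77.6.
Substitute into dx/dt = 0: 0.85(1 - 77.6/200) = 0.047y*.
The bracket is 0.612, giving y* = 0.52/0.047 = 11.1.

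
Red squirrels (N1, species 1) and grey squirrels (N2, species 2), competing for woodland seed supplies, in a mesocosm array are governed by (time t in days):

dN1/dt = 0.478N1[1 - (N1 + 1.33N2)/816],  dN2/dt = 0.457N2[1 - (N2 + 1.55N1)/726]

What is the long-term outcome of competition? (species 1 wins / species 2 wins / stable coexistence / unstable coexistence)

Compare the nullcline intercepts: K1/α12 = 816/1.33 = 614 < K2 = 726; K2/α21 = 726/1.55 = 468 < K1 = 816.
Since both are reversed, neither can invade when rare; the interior point is a saddle.

unstable coexistence (outcome depends on initial conditions)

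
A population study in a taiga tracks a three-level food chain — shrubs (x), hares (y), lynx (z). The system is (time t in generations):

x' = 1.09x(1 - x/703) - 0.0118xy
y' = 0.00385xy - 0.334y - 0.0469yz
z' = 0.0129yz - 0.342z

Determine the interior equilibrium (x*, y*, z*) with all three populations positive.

x* ≈ 501, y* ≈ 26.5, z* ≈ 34

From dz/dt = 0: 0.0129y* = 0.342, so y* = 26.5.
From dx/dt = 0: 1.09(1 - x*/703) = 0.0118·26.5, giving x* = 703·(1 - 0.287) = 501.
From dy/dt = 0: 0.00385·501 - 0.334 = 0.0469z*, so z* = 1.6/0.0469 = 34.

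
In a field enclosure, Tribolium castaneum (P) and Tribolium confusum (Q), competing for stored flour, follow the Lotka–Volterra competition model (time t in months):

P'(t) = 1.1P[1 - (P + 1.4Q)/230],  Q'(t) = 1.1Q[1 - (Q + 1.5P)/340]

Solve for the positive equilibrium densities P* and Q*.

P* ≈ 224, Q* ≈ 4.55

Setting both brackets to zero gives the nullclines P + 1.4Q = 230 and 1.5P + Q = 340.
Substituting Q = 340 - 1.5P into the first: P(1 - 1.4·1.5) = 230 - 1.4·340.
So P* = -246/-1.1 = 224, and then Q* = 340 - 1.5·224 = 4.55.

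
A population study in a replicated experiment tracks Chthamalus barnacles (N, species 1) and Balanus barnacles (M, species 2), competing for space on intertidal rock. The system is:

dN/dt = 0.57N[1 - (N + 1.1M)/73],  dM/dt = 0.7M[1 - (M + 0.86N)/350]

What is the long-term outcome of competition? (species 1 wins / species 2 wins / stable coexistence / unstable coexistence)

Compare the nullcline intercepts: K1/α12 = 73/1.1 = 66.4 < K2 = 350; K2/α21 = 350/0.86 = 407 > K1 = 73.
Since the inequalities point opposite ways, species 2 can invade but species 1 cannot.

species 2 excludes species 1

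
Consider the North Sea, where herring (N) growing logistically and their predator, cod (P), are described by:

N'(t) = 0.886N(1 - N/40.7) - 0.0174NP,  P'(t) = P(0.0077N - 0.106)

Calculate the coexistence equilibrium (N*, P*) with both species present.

From dP/dt = 0 with P > 0: 0.0077N* = 0.106, so N* = 13.8.
Substitute into dN/dt = 0: 0.886(1 - 13.8/40.7) = 0.0174P*.
The bracket is 0.662, giving P* = 0.586/0.0174 = 33.7.

N* ≈ 13.8, P* ≈ 33.7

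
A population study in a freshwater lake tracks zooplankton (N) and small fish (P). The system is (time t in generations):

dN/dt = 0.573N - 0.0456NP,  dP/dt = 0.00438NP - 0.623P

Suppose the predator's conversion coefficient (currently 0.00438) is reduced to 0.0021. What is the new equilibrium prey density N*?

At the interior fixed point, setting dP/dt = 0 with P > 0 fixes N* = (predator death rate)/(NP coefficient) — independent of the other coefficients.
With the change, N* = 0.623/0.0021 = 297; it rises from 142.

N* ≈ 297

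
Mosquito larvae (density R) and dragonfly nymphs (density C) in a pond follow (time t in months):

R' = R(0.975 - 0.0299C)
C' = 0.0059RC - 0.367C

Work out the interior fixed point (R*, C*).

Set dC/dt = 0 with C > 0: 0.0059R - 0.367 = 0, so R* = 0.367/0.0059 = 62.2.
Set dR/dt = 0 with R > 0: 0.975 - 0.0299C = 0, so C* = 0.975/0.0299 = 32.6.

R* ≈ 62.2, C* ≈ 32.6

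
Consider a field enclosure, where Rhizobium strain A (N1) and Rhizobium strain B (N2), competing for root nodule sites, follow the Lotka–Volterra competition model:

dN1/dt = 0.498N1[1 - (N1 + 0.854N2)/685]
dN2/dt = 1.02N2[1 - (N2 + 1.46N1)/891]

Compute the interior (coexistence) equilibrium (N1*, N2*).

N1* ≈ 308, N2* ≈ 442

Setting both brackets to zero gives the nullclines N1 + 0.854N2 = 685 and 1.46N1 + N2 = 891.
Substituting N2 = 891 - 1.46N1 into the first: N1(1 - 0.854·1.46) = 685 - 0.854·891.
So N1* = -75.9/-0.247 = 308, and then N2* = 891 - 1.46·308 = 442.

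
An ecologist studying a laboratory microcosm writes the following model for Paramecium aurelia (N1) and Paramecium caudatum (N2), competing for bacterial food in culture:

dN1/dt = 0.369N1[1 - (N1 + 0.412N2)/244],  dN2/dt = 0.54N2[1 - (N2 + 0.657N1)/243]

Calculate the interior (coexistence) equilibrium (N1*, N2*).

N1* ≈ 197, N2* ≈ 113

Setting both brackets to zero gives the nullclines N1 + 0.412N2 = 244 and 0.657N1 + N2 = 243.
Substituting N2 = 243 - 0.657N1 into the first: N1(1 - 0.412·0.657) = 244 - 0.412·243.
So N1* = 144/0.729 = 197, and then N2* = 243 - 0.657·197 = 113.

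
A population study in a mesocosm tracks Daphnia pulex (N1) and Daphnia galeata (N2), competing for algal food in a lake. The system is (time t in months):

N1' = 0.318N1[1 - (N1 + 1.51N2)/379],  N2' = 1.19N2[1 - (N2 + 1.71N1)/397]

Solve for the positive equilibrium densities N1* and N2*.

Setting both brackets to zero gives the nullclines N1 + 1.51N2 = 379 and 1.71N1 + N2 = 397.
Substituting N2 = 397 - 1.71N1 into the first: N1(1 - 1.51·1.71) = 379 - 1.51·397.
So N1* = -220/-1.58 = 139, and then N2* = 397 - 1.71·139 = 159.

N1* ≈ 139, N2* ≈ 159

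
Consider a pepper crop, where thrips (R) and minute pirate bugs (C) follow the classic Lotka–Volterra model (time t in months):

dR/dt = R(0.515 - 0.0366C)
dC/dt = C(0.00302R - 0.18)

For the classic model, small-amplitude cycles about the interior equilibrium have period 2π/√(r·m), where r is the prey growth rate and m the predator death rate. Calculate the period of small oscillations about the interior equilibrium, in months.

T ≈ 20.6 months

Here r = 0.515 and m = 0.18, so r·m = 0.0927.
ω = √0.0927 = 0.304 per month, hence T = 2π/ω ≈ 20.6 months.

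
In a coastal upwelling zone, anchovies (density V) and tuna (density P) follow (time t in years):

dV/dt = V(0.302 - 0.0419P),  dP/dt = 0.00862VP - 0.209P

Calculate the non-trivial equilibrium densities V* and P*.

V* ≈ 24.2, P* ≈ 7.21

Set dP/dt = 0 with P > 0: 0.00862V - 0.209 = 0, so V* = 0.209/0.00862 = 24.2.
Set dV/dt = 0 with V > 0: 0.302 - 0.0419P = 0, so P* = 0.302/0.0419 = 7.21.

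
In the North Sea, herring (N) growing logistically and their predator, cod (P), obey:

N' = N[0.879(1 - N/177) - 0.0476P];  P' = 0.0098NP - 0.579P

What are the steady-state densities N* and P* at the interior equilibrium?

N* ≈ 59.1, P* ≈ 12.3

From dP/dt = 0 with P > 0: 0.0098N* = 0.579, so N* = 59.1.
Substitute into dN/dt = 0: 0.879(1 - 59.1/177) = 0.0476P*.
The bracket is 0.666, giving P* = 0.586/0.0476 = 12.3.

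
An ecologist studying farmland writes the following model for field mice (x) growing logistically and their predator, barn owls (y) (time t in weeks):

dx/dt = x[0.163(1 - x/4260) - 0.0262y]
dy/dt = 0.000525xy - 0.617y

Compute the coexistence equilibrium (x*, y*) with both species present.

From dy/dt = 0 with y > 0: 0.000525x* = 0.617, so x* = 1180.
Substitute into dx/dt = 0: 0.163(1 - 1180/4260) = 0.0262y*.
The bracket is 0.724, giving y* = 0.118/0.0262 = 4.51.

x* ≈ 1180, y* ≈ 4.51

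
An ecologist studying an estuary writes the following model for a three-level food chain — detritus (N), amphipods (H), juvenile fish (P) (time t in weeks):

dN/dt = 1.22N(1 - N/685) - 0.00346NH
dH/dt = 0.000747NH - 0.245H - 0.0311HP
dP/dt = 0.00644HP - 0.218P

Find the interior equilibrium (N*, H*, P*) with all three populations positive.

N* ≈ 619, H* ≈ 33.9, P* ≈ 7

From dP/dt = 0: 0.00644H* = 0.218, so H* = 33.9.
From dN/dt = 0: 1.22(1 - N*/685) = 0.00346·33.9, giving N* = 685·(1 - 0.096) = 619.
From dH/dt = 0: 0.000747·619 - 0.245 = 0.0311P*, so P* = 0.218/0.0311 = 7.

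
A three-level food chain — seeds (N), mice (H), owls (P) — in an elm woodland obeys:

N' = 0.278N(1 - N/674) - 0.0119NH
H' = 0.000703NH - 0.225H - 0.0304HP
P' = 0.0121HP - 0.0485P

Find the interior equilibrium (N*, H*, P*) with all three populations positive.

From dP/dt = 0: 0.0121H* = 0.0485, so H* = 4.01.
From dN/dt = 0: 0.278(1 - N*/674) = 0.0119·4.01, giving N* = 674·(1 - 0.172) = 558.
From dH/dt = 0: 0.000703·558 - 0.225 = 0.0304P*, so P* = 0.168/0.0304 = 5.51.

N* ≈ 558, H* ≈ 4.01, P* ≈ 5.51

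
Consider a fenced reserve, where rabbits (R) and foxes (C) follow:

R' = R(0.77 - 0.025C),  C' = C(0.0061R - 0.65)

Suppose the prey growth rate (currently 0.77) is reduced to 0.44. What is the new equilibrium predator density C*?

C* ≈ 17.6

At the interior fixed point, setting dR/dt = 0 with R > 0 fixes C* = (prey growth rate)/(RC coefficient) — independent of the other coefficients.
With the change, C* = 0.44/0.025 = 17.6; it falls from 30.8.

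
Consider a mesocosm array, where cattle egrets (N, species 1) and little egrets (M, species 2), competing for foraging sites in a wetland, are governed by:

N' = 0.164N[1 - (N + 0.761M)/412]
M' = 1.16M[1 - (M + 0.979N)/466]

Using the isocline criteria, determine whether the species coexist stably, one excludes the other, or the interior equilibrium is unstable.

Compare the nullcline intercepts: K1/α12 = 412/0.761 = 541 > K2 = 466; K2/α21 = 466/0.979 = 476 > K1 = 412.
Since both inequalities hold, each species can invade when rare, so the interior equilibrium is stable.

stable coexistence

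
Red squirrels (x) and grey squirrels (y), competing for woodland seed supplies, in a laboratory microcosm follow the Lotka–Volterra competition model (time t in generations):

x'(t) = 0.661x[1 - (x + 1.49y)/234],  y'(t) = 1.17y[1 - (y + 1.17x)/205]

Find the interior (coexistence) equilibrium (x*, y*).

x* ≈ 96.1, y* ≈ 92.5

Setting both brackets to zero gives the nullclines x + 1.49y = 234 and 1.17x + y = 205.
Substituting y = 205 - 1.17x into the first: x(1 - 1.49·1.17) = 234 - 1.49·205.
So x* = -71.4/-0.743 = 96.1, and then y* = 205 - 1.17·96.1 = 92.5.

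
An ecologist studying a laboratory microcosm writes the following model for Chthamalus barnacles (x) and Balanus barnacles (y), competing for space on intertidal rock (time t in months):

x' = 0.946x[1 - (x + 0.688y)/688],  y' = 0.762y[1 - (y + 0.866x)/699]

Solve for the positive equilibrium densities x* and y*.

Setting both brackets to zero gives the nullclines x + 0.688y = 688 and 0.866x + y = 699.
Substituting y = 699 - 0.866x into the first: x(1 - 0.688·0.866) = 688 - 0.688·699.
So x* = 207/0.404 = 512, and then y* = 699 - 0.866·512 = 255.

x* ≈ 512, y* ≈ 255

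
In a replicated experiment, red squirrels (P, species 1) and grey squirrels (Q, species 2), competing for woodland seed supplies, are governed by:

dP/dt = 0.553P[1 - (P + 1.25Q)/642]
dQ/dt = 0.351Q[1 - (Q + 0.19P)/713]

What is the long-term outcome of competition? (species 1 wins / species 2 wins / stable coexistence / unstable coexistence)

Compare the nullcline intercepts: K1/α12 = 642/1.25 = 514 < K2 = 713; K2/α21 = 713/0.19 = 3750 > K1 = 642.
Since the inequalities point opposite ways, species 2 can invade but species 1 cannot.

species 2 excludes species 1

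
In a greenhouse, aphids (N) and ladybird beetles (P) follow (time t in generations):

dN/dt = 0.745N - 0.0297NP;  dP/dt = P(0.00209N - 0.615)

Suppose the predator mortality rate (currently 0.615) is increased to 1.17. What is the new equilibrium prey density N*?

N* ≈ 560

At the interior fixed point, setting dP/dt = 0 with P > 0 fixes N* = (predator death rate)/(NP coefficient) — independent of the other coefficients.
With the change, N* = 1.17/0.00209 = 560; it rises from 294.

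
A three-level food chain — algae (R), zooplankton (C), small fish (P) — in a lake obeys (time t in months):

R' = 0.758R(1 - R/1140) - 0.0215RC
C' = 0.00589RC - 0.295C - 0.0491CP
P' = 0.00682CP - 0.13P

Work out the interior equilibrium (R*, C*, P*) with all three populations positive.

From dP/dt = 0: 0.00682C* = 0.13, so C* = 19.1.
From dR/dt = 0: 0.758(1 - R*/1140) = 0.0215·19.1, giving R* = 1140·(1 - 0.541) = 524.
From dC/dt = 0: 0.00589·524 - 0.295 = 0.0491P*, so P* = 2.79/0.0491 = 56.8.

R* ≈ 524, C* ≈ 19.1, P* ≈ 56.8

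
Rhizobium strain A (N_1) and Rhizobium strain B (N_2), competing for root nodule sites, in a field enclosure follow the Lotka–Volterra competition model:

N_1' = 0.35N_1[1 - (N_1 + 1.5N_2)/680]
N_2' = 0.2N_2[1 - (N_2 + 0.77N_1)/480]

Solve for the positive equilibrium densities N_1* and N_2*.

Setting both brackets to zero gives the nullclines N_1 + 1.5N_2 = 680 and 0.77N_1 + N_2 = 480.
Substituting N_2 = 480 - 0.77N_1 into the first: N_1(1 - 1.5·0.77) = 680 - 1.5·480.
So N_1* = -40/-0.155 = 258, and then N_2* = 480 - 0.77·258 = 281.

N_1* ≈ 258, N_2* ≈ 281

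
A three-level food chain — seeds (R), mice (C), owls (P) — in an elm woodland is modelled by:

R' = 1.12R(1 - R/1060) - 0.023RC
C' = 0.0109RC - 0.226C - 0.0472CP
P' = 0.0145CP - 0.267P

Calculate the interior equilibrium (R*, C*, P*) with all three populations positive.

From dP/dt = 0: 0.0145C* = 0.267, so C* = 18.4.
From dR/dt = 0: 1.12(1 - R*/1060) = 0.023·18.4, giving R* = 1060·(1 - 0.378) = 659.
From dC/dt = 0: 0.0109·659 - 0.226 = 0.0472P*, so P* = 6.96/0.0472 = 147.

R* ≈ 659, C* ≈ 18.4, P* ≈ 147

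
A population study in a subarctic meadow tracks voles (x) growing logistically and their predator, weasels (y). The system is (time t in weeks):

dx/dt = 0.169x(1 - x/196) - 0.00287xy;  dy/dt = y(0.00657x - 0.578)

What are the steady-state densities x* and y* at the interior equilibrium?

From dy/dt = 0 with y > 0: 0.00657x* = 0.578, so x* = 88.
Substitute into dx/dt = 0: 0.169(1 - 88/196) = 0.00287y*.
The bracket is 0.551, giving y* = 0.0931/0.00287 = 32.5.

x* ≈ 88, y* ≈ 32.5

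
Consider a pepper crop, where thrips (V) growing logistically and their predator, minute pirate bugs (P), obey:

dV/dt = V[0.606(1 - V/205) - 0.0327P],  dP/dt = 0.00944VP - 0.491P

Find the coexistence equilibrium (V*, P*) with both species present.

V* ≈ 52, P* ≈ 13.8

From dP/dt = 0 with P > 0: 0.00944V* = 0.491, so V* = 52.
Substitute into dV/dt = 0: 0.606(1 - 52/205) = 0.0327P*.
The bracket is 0.746, giving P* = 0.452/0.0327 = 13.8.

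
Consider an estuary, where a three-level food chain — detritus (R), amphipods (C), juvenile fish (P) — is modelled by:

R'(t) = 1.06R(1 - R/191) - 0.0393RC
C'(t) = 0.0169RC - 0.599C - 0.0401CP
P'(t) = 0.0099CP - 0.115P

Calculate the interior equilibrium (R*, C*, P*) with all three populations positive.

R* ≈ 109, C* ≈ 11.6, P* ≈ 30.9

From dP/dt = 0: 0.0099C* = 0.115, so C* = 11.6.
From dR/dt = 0: 1.06(1 - R*/191) = 0.0393·11.6, giving R* = 191·(1 - 0.431) = 109.
From dC/dt = 0: 0.0169·109 - 0.599 = 0.0401P*, so P* = 1.24/0.0401 = 30.9.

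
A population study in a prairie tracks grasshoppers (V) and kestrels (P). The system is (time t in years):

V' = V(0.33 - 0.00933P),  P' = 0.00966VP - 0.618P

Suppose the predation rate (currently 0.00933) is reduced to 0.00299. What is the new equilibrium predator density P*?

P* ≈ 110

At the interior fixed point, setting dV/dt = 0 with V > 0 fixes P* = (prey growth rate)/(VP coefficient) — independent of the other coefficients.
With the change, P* = 0.33/0.00299 = 110; it rises from 35.4.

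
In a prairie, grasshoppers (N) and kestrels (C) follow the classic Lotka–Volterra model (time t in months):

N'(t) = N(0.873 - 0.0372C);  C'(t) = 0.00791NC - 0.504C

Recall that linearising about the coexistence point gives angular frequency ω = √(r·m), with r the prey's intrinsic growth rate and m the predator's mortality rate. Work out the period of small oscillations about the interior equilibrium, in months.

T ≈ 9.47 months

Here r = 0.873 and m = 0.504, so r·m = 0.44.
ω = √0.44 = 0.663 per month, hence T = 2π/ω ≈ 9.47 months.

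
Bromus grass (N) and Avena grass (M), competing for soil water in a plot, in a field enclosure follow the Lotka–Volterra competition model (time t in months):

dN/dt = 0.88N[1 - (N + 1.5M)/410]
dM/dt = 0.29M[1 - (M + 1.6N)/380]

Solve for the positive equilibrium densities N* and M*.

Setting both brackets to zero gives the nullclines N + 1.5M = 410 and 1.6N + M = 380.
Substituting M = 380 - 1.6N into the first: N(1 - 1.5·1.6) = 410 - 1.5·380.
So N* = -160/-1.4 = 114, and then M* = 380 - 1.6·114 = 197.

N* ≈ 114, M* ≈ 197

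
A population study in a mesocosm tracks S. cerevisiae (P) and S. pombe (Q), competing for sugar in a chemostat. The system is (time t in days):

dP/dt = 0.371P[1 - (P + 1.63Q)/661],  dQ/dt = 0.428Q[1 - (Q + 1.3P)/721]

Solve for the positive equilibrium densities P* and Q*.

Setting both brackets to zero gives the nullclines P + 1.63Q = 661 and 1.3P + Q = 721.
Substituting Q = 721 - 1.3P into the first: P(1 - 1.63·1.3) = 661 - 1.63·721.
So P* = -514/-1.12 = 460, and then Q* = 721 - 1.3·460 = 124.

P* ≈ 460, Q* ≈ 124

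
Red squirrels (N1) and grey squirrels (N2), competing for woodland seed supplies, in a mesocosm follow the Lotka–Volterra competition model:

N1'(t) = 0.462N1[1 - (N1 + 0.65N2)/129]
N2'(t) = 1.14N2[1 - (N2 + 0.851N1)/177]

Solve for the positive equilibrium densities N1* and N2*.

N1* ≈ 31.2, N2* ≈ 150

Setting both brackets to zero gives the nullclines N1 + 0.65N2 = 129 and 0.851N1 + N2 = 177.
Substituting N2 = 177 - 0.851N1 into the first: N1(1 - 0.65·0.851) = 129 - 0.65·177.
So N1* = 14/0.447 = 31.2, and then N2* = 177 - 0.851·31.2 = 150.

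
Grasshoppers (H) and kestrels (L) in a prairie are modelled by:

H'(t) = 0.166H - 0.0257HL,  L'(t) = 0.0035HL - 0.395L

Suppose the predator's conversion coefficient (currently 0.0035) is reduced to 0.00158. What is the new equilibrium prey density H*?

H* ≈ 250

At the interior fixed point, setting dL/dt = 0 with L > 0 fixes H* = (predator death rate)/(HL coefficient) — independent of the other coefficients.
With the change, H* = 0.395/0.00158 = 250; it rises from 113.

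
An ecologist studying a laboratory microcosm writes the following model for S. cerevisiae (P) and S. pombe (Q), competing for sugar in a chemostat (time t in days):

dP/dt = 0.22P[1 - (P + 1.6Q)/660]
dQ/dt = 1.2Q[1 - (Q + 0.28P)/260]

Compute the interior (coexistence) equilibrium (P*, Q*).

P* ≈ 442, Q* ≈ 136

Setting both brackets to zero gives the nullclines P + 1.6Q = 660 and 0.28P + Q = 260.
Substituting Q = 260 - 0.28P into the first: P(1 - 1.6·0.28) = 660 - 1.6·260.
So P* = 244/0.552 = 442, and then Q* = 260 - 0.28·442 = 136.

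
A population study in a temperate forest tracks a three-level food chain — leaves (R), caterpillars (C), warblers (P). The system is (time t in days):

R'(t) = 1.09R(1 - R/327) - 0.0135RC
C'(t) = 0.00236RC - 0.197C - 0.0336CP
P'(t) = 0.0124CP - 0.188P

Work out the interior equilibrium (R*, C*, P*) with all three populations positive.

From dP/dt = 0: 0.0124C* = 0.188, so C* = 15.2.
From dR/dt = 0: 1.09(1 - R*/327) = 0.0135·15.2, giving R* = 327·(1 - 0.188) = 266.
From dC/dt = 0: 0.00236·266 - 0.197 = 0.0336P*, so P* = 0.43/0.0336 = 12.8.

R* ≈ 266, C* ≈ 15.2, P* ≈ 12.8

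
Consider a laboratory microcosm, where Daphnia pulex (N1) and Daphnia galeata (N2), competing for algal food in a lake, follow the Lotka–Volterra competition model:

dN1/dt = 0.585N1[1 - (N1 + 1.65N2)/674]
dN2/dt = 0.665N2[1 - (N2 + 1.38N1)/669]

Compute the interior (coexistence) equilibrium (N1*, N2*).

Setting both brackets to zero gives the nullclines N1 + 1.65N2 = 674 and 1.38N1 + N2 = 669.
Substituting N2 = 669 - 1.38N1 into the first: N1(1 - 1.65·1.38) = 674 - 1.65·669.
So N1* = -430/-1.28 = 337, and then N2* = 669 - 1.38·337 = 204.

N1* ≈ 337, N2* ≈ 204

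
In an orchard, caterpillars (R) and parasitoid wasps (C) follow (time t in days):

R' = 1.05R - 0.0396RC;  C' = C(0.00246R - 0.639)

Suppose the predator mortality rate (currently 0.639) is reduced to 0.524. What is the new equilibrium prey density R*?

At the interior fixed point, setting dC/dt = 0 with C > 0 fixes R* = (predator death rate)/(RC coefficient) — independent of the other coefficients.
With the change, R* = 0.524/0.00246 = 213; it falls from 260.

R* ≈ 213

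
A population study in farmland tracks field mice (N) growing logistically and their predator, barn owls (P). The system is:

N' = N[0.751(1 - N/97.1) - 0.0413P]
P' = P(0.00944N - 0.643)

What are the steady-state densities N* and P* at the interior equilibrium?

N* ≈ 68.1, P* ≈ 5.43

From dP/dt = 0 with P > 0: 0.00944N* = 0.643, so N* = 68.1.
Substitute into dN/dt = 0: 0.751(1 - 68.1/97.1) = 0.0413P*.
The bracket is 0.299, giving P* = 0.224/0.0413 = 5.43.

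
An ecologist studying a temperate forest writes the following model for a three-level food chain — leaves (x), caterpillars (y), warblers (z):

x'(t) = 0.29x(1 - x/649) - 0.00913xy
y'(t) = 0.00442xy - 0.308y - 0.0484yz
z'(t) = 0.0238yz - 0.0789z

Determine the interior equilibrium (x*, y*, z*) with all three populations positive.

x* ≈ 581, y* ≈ 3.32, z* ≈ 46.7

From dz/dt = 0: 0.0238y* = 0.0789, so y* = 3.32.
From dx/dt = 0: 0.29(1 - x*/649) = 0.00913·3.32, giving x* = 649·(1 - 0.104) = 581.
From dy/dt = 0: 0.00442·581 - 0.308 = 0.0484z*, so z* = 2.26/0.0484 = 46.7.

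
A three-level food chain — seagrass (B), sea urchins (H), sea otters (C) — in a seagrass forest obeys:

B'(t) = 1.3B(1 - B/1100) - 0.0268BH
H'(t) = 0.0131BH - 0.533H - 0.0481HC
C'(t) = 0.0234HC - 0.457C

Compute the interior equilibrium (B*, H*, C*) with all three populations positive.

From dC/dt = 0: 0.0234H* = 0.457, so H* = 19.5.
From dB/dt = 0: 1.3(1 - B*/1100) = 0.0268·19.5, giving B* = 1100·(1 - 0.403) = 657.
From dH/dt = 0: 0.0131·657 - 0.533 = 0.0481C*, so C* = 8.08/0.0481 = 168.

B* ≈ 657, H* ≈ 19.5, C* ≈ 168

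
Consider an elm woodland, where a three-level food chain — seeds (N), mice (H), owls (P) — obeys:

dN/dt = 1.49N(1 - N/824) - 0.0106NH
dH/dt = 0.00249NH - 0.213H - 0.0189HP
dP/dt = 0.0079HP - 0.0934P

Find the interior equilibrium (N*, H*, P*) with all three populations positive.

From dP/dt = 0: 0.0079H* = 0.0934, so H* = 11.8.
From dN/dt = 0: 1.49(1 - N*/824) = 0.0106·11.8, giving N* = 824·(1 - 0.0841) = 755.
From dH/dt = 0: 0.00249·755 - 0.213 = 0.0189P*, so P* = 1.67/0.0189 = 88.2.

N* ≈ 755, H* ≈ 11.8, P* ≈ 88.2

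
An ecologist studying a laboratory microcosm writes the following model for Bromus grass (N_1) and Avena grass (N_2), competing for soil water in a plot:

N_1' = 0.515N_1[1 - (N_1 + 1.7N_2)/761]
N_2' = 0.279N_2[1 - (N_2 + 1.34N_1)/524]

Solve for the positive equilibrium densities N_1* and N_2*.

N_1* ≈ 102, N_2* ≈ 388

Setting both brackets to zero gives the nullclines N_1 + 1.7N_2 = 761 and 1.34N_1 + N_2 = 524.
Substituting N_2 = 524 - 1.34N_1 into the first: N_1(1 - 1.7·1.34) = 761 - 1.7·524.
So N_1* = -130/-1.28 = 102, and then N_2* = 524 - 1.34·102 = 388.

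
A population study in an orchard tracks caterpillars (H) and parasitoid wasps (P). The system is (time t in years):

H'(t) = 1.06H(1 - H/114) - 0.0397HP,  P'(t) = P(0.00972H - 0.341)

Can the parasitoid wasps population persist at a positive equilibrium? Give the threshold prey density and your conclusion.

The predator equation gives dP/dt > 0 only when H > 0.341/0.00972 = 35.1.
Without the predator, H → K = 114. Since 114 > 35.1, the predator can invade and persist.

Threshold H = 35.1; K > 35.1, so yes, the predator persists.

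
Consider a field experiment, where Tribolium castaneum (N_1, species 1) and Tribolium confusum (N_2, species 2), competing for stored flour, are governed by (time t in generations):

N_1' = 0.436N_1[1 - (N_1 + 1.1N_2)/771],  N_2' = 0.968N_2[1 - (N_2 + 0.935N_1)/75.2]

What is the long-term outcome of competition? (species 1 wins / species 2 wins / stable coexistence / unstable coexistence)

species 1 excludes species 2

Compare the nullcline intercepts: K1/α12 = 771/1.1 = 701 > K2 = 75.2; K2/α21 = 75.2/0.935 = 80.4 < K1 = 771.
Since the inequalities point opposite ways, species 1 can invade but species 2 cannot.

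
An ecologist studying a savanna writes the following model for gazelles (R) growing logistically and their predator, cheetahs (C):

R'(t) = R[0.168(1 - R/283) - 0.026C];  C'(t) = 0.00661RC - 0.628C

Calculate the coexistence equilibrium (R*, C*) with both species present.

From dC/dt = 0 with C > 0: 0.00661R* = 0.628, so R* = 95.
Substitute into dR/dt = 0: 0.168(1 - 95/283) = 0.026C*.
The bracket is 0.664, giving C* = 0.112/0.026 = 4.29.

R* ≈ 95, C* ≈ 4.29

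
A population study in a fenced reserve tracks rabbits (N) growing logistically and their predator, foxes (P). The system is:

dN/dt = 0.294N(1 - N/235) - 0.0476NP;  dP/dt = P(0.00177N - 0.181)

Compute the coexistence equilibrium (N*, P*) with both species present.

N* ≈ 102, P* ≈ 3.49

From dP/dt = 0 with P > 0: 0.00177N* = 0.181, so N* = 102.
Substitute into dN/dt = 0: 0.294(1 - 102/235) = 0.0476P*.
The bracket is 0.565, giving P* = 0.166/0.0476 = 3.49.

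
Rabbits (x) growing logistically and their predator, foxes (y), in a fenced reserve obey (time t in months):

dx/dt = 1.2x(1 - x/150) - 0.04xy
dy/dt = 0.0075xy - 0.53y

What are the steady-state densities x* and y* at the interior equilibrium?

x* ≈ 70.7, y* ≈ 15.9

From dy/dt = 0 with y > 0: 0.0075x* = 0.53, so x* = 70.7.
Substitute into dx/dt = 0: 1.2(1 - 70.7/150) = 0.04y*.
The bracket is 0.529, giving y* = 0.635/0.04 = 15.9.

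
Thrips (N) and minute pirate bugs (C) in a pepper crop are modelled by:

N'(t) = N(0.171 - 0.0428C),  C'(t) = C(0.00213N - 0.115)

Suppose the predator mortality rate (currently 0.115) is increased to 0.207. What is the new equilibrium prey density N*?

N* ≈ 97.2

At the interior fixed point, setting dC/dt = 0 with C > 0 fixes N* = (predator death rate)/(NC coefficient) — independent of the other coefficients.
With the change, N* = 0.207/0.00213 = 97.2; it rises from 54.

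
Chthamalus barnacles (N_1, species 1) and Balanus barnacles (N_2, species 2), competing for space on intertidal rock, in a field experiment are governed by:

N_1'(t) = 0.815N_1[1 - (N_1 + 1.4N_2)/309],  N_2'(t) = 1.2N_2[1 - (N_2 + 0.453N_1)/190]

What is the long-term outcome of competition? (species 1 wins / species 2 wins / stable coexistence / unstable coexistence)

Compare the nullcline intercepts: K1/α12 = 309/1.4 = 221 > K2 = 190; K2/α21 = 190/0.453 = 419 > K1 = 309.
Since both inequalities hold, each species can invade when rare, so the interior equilibrium is stable.

stable coexistence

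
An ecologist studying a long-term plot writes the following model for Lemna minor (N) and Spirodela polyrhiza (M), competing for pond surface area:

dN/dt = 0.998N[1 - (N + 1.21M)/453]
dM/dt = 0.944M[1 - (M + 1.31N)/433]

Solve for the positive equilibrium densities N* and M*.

Setting both brackets to zero gives the nullclines N + 1.21M = 453 and 1.31N + M = 433.
Substituting M = 433 - 1.31N into the first: N(1 - 1.21·1.31) = 453 - 1.21·433.
So N* = -70.9/-0.585 = 121, and then M* = 433 - 1.31·121 = 274.

N* ≈ 121, M* ≈ 274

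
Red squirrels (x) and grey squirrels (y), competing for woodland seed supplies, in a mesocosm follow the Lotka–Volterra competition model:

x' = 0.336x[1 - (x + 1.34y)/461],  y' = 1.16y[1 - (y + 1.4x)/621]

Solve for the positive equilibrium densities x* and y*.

x* ≈ 424, y* ≈ 27.9

Setting both brackets to zero gives the nullclines x + 1.34y = 461 and 1.4x + y = 621.
Substituting y = 621 - 1.4x into the first: x(1 - 1.34·1.4) = 461 - 1.34·621.
So x* = -371/-0.876 = 424, and then y* = 621 - 1.4·424 = 27.9.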